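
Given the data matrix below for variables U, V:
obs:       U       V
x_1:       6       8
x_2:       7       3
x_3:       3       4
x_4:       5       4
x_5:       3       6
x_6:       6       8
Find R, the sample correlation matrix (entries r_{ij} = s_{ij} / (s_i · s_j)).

Step 1 — column means:
  mean(U) = (6 + 7 + 3 + 5 + 3 + 6) / 6 = 30/6 = 5
  mean(V) = (8 + 3 + 4 + 4 + 6 + 8) / 6 = 33/6 = 5.5

Step 2 — sample variances and covariances s[i,j] = (1/(n-1)) · Σ_k (x_{k,i} - mean_i) · (x_{k,j} - mean_j), with n-1 = 5:
  s[U,U] = ((1)·(1) + (2)·(2) + (-2)·(-2) + (0)·(0) + (-2)·(-2) + (1)·(1)) / 5 = 14/5 = 2.8
  s[U,V] = ((1)·(2.5) + (2)·(-2.5) + (-2)·(-1.5) + (0)·(-1.5) + (-2)·(0.5) + (1)·(2.5)) / 5 = 2/5 = 0.4
  s[V,V] = ((2.5)·(2.5) + (-2.5)·(-2.5) + (-1.5)·(-1.5) + (-1.5)·(-1.5) + (0.5)·(0.5) + (2.5)·(2.5)) / 5 = 23.5/5 = 4.7
  Sample standard deviations s_i = √(s[i,i]):
  s(U) = √(2.8) = 1.6733
  s(V) = √(4.7) = 2.1679

Step 3 — r_{ij} = s_{ij} / (s_i · s_j):
  r[U,U] = 1 (diagonal).
  r[U,V] = 0.4 / (1.6733 · 2.1679) = 0.4 / 3.6277 = 0.1103
  r[V,V] = 1 (diagonal).

R is symmetric with unit diagonal. Assembling:

R = [[1, 0.1103],
 [0.1103, 1]]


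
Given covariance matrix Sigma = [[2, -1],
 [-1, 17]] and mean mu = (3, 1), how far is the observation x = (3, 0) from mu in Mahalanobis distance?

Step 1 — centre the observation: (x - mu) = (0, -1).

Step 2 — invert Sigma. det(Sigma) = 2·17 - (-1)² = 33.
  Sigma^{-1} = (1/det) · [[d, -b], [-b, a]] = [[0.5152, 0.0303],
 [0.0303, 0.0606]].

Step 3 — form the quadratic (x - mu)^T · Sigma^{-1} · (x - mu):
  Sigma^{-1} · (x - mu) = (-0.0303, -0.0606).
  (x - mu)^T · [Sigma^{-1} · (x - mu)] = (0)·(-0.0303) + (-1)·(-0.0606) = 0.0606.

Step 4 — take square root: d = √(0.0606) ≈ 0.2462.

d(x, mu) = √(0.0606) ≈ 0.2462


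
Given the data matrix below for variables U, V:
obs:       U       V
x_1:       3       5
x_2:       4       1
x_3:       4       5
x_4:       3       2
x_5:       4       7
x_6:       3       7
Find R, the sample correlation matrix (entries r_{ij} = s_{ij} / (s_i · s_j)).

Step 1 — column means:
  mean(U) = (3 + 4 + 4 + 3 + 4 + 3) / 6 = 21/6 = 3.5
  mean(V) = (5 + 1 + 5 + 2 + 7 + 7) / 6 = 27/6 = 4.5

Step 2 — sample variances and covariances s[i,j] = (1/(n-1)) · Σ_k (x_{k,i} - mean_i) · (x_{k,j} - mean_j), with n-1 = 5:
  s[U,U] = ((-0.5)·(-0.5) + (0.5)·(0.5) + (0.5)·(0.5) + (-0.5)·(-0.5) + (0.5)·(0.5) + (-0.5)·(-0.5)) / 5 = 1.5/5 = 0.3
  s[U,V] = ((-0.5)·(0.5) + (0.5)·(-3.5) + (0.5)·(0.5) + (-0.5)·(-2.5) + (0.5)·(2.5) + (-0.5)·(2.5)) / 5 = -0.5/5 = -0.1
  s[V,V] = ((0.5)·(0.5) + (-3.5)·(-3.5) + (0.5)·(0.5) + (-2.5)·(-2.5) + (2.5)·(2.5) + (2.5)·(2.5)) / 5 = 31.5/5 = 6.3
  Sample standard deviations s_i = √(s[i,i]):
  s(U) = √(0.3) = 0.5477
  s(V) = √(6.3) = 2.51

Step 3 — r_{ij} = s_{ij} / (s_i · s_j):
  r[U,U] = 1 (diagonal).
  r[U,V] = -0.1 / (0.5477 · 2.51) = -0.1 / 1.3748 = -0.0727
  r[V,V] = 1 (diagonal).

R is symmetric with unit diagonal. Assembling:

R = [[1, -0.0727],
 [-0.0727, 1]]


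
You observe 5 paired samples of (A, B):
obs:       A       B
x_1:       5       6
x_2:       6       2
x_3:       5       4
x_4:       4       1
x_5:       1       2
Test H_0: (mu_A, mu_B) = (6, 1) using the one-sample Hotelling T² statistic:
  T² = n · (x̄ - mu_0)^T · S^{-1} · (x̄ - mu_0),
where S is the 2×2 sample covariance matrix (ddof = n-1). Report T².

Step 1 — sample mean vector:
  mean(A) = (5 + 6 + 5 + 4 + 1) / 5 = 21/5 = 4.2
  mean(B) = (6 + 2 + 4 + 1 + 2) / 5 = 15/5 = 3
  x̄ = (4.2, 3),  deviation x̄ - mu_0 = (4.2, 3) - (6, 1) = (-1.8, 2).

Step 2 — sample covariance matrix, S[i,j] = (1/(n-1)) · Σ_k (x_{k,i} - mean_i) · (x_{k,j} - mean_j), divisor n-1 = 4:
  S[A,A] = ((0.8)·(0.8) + (1.8)·(1.8) + (0.8)·(0.8) + (-0.2)·(-0.2) + (-3.2)·(-3.2)) / 4 = 14.8/4 = 3.7
  S[A,B] = ((0.8)·(3) + (1.8)·(-1) + (0.8)·(1) + (-0.2)·(-2) + (-3.2)·(-1)) / 4 = 5/4 = 1.25
  S[B,B] = ((3)·(3) + (-1)·(-1) + (1)·(1) + (-2)·(-2) + (-1)·(-1)) / 4 = 16/4 = 4
  S = [[3.7, 1.25],
 [1.25, 4]].

Step 3 — invert S. det(S) = 3.7·4 - (1.25)² = 13.2375.
  S^{-1} = (1/det) · [[d, -b], [-b, a]] = [[0.3022, -0.0944],
 [-0.0944, 0.2795]].

Step 4 — quadratic form (x̄ - mu_0)^T · S^{-1} · (x̄ - mu_0):
  S^{-1} · (x̄ - mu_0) = (-0.7328, 0.729),
  (x̄ - mu_0)^T · [...] = (-1.8)·(-0.7328) + (2)·(0.729) = 2.777.

Step 5 — scale by n: T² = 5 · 2.777 = 13.8848.

T² ≈ 13.8848


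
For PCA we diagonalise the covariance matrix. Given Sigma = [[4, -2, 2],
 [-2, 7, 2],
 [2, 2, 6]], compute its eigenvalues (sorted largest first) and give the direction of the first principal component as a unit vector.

Step 1 — characteristic polynomial p(λ) = det(λI - Sigma) = λ³ - tr·λ² + c_1·λ - det, where tr = trace, c_1 = sum of the principal 2×2 minors, det = det(Sigma):
  tr = 4 + 7 + 6 = 17,
  c_1 = (4·7 - (-2)²) + (4·6 - (2)²) + (7·6 - (2)²) = 24 + 20 + 38 = 82,
  det = 4·(7·6 - (2)²) - (-2)·((-2)·6 - (2)·(2)) + (2)·((-2)·(2) - 7·(2)) = 4·(38) - (-2)·(-16) + (2)·(-18) = 84.
  So p(λ) = λ³ - 17λ² + 82λ - 84.
Step 2 — look for an integer root (rational root theorem: any rational root is an integer divisor of 84). Testing λ = 7:
  p(7) = 343 - 833 + 574 - 84 = 0  ✓
  Dividing out (λ - 7): p(λ) = (λ - 7)(λ² - 10λ + 12).
Step 3 — remaining eigenvalues from the quadratic λ² - 10λ + 12 = 0:
  Δ = 10² - 4·12 = 100 - 48 = 52,  λ = (10 ± √52)/2 = (10 ± 7.2111)/2 ≈ 8.6056 or 1.3944.
  Sorted: λ_1 = 8.6056,  λ_2 = 7,  λ_3 = 1.3944  (check: sum = 17 = tr ✓).

Step 4 — unit eigenvector for λ_1 ≈ 8.6056: v spans the null space of (Sigma - λ_1 I), whose rows are
  r_1 = (-4.6056, -2, 2),  r_2 = (-2, -1.6056, 2),  r_3 = (2, 2, -2.6056).
  v is orthogonal to every row, so take v ∝ r_1 × r_2 = ((-2)·(2) - (2)·(-1.6056), (2)·(-2) - (-4.6056)·(2), (-4.6056)·(-1.6056) - (-2)·(-2)) ≈ (-0.7889, 5.2111, 3.3944).
  Rescale (multiply by -1 so the first nonzero entry is positive): u = (0.7889, -5.2111, -3.3944).
  ||u|| = √((0.7889)² + (-5.2111)² + (-3.3944)²) = √(39.3002) ≈ 6.269,  v_1 = u/||u|| ≈ (0.1258, -0.8313, -0.5415) (||v_1|| = 1).

λ_1 = 8.6056,  λ_2 = 7,  λ_3 = 1.3944;  v_1 ≈ (0.1258, -0.8313, -0.5415)


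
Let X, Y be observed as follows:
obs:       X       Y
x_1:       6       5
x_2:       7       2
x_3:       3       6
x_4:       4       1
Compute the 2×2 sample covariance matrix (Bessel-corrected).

Step 1 — column means:
  mean(X) = (6 + 7 + 3 + 4) / 4 = 20/4 = 5
  mean(Y) = (5 + 2 + 6 + 1) / 4 = 14/4 = 3.5

Step 2 — sample covariance S[i,j] = (1/(n-1)) · Σ_k (x_{k,i} - mean_i) · (x_{k,j} - mean_j), with n-1 = 3.
  S[X,X] = ((1)·(1) + (2)·(2) + (-2)·(-2) + (-1)·(-1)) / 3 = 10/3 = 3.3333
  S[X,Y] = ((1)·(1.5) + (2)·(-1.5) + (-2)·(2.5) + (-1)·(-2.5)) / 3 = -4/3 = -1.3333
  S[Y,Y] = ((1.5)·(1.5) + (-1.5)·(-1.5) + (2.5)·(2.5) + (-2.5)·(-2.5)) / 3 = 17/3 = 5.6667

S is symmetric (S[j,i] = S[i,j]). Assembling:

S = [[3.3333, -1.3333],
 [-1.3333, 5.6667]]


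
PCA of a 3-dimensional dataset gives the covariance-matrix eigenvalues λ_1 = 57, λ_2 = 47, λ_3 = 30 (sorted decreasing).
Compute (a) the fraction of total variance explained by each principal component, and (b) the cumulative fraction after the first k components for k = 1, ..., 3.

Step 1 — total variance = trace(Sigma) = Σ λ_i = 57 + 47 + 30 = 134.

Step 2 — fraction explained by component i = λ_i / Σ λ:
  PC1: 57/134 = 0.4254
  PC2: 47/134 = 0.3507
  PC3: 30/134 = 0.2239

Step 3 — cumulative fraction after k components = (λ_1 + ... + λ_k) / Σ λ:
  k = 1: 57/134 = 0.4254
  k = 2: (57 + 47)/134 = 104/134 = 0.7761
  k = 3: (57 + 47 + 30)/134 = 134/134 = 1

Summary (fraction, with percent):

explained: PC1 0.4254 (42.54%), PC2 0.3507 (35.07%), PC3 0.2239 (22.39%);  cumulative: 0.4254, 0.7761, 1


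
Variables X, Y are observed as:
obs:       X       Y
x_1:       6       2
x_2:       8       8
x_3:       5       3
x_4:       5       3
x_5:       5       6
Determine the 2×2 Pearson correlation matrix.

Step 1 — column means:
  mean(X) = (6 + 8 + 5 + 5 + 5) / 5 = 29/5 = 5.8
  mean(Y) = (2 + 8 + 3 + 3 + 6) / 5 = 22/5 = 4.4

Step 2 — sample variances and covariances s[i,j] = (1/(n-1)) · Σ_k (x_{k,i} - mean_i) · (x_{k,j} - mean_j), with n-1 = 4:
  s[X,X] = ((0.2)·(0.2) + (2.2)·(2.2) + (-0.8)·(-0.8) + (-0.8)·(-0.8) + (-0.8)·(-0.8)) / 4 = 6.8/4 = 1.7
  s[X,Y] = ((0.2)·(-2.4) + (2.2)·(3.6) + (-0.8)·(-1.4) + (-0.8)·(-1.4) + (-0.8)·(1.6)) / 4 = 8.4/4 = 2.1
  s[Y,Y] = ((-2.4)·(-2.4) + (3.6)·(3.6) + (-1.4)·(-1.4) + (-1.4)·(-1.4) + (1.6)·(1.6)) / 4 = 25.2/4 = 6.3
  Sample standard deviations s_i = √(s[i,i]):
  s(X) = √(1.7) = 1.3038
  s(Y) = √(6.3) = 2.51

Step 3 — r_{ij} = s_{ij} / (s_i · s_j):
  r[X,X] = 1 (diagonal).
  r[X,Y] = 2.1 / (1.3038 · 2.51) = 2.1 / 3.2726 = 0.6417
  r[Y,Y] = 1 (diagonal).

R is symmetric with unit diagonal. Assembling:

R = [[1, 0.6417],
 [0.6417, 1]]


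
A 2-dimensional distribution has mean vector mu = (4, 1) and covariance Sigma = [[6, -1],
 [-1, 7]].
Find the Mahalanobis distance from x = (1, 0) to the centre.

Step 1 — centre the observation: (x - mu) = (-3, -1).

Step 2 — invert Sigma. det(Sigma) = 6·7 - (-1)² = 41.
  Sigma^{-1} = (1/det) · [[d, -b], [-b, a]] = [[0.1707, 0.0244],
 [0.0244, 0.1463]].

Step 3 — form the quadratic (x - mu)^T · Sigma^{-1} · (x - mu):
  Sigma^{-1} · (x - mu) = (-0.5366, -0.2195).
  (x - mu)^T · [Sigma^{-1} · (x - mu)] = (-3)·(-0.5366) + (-1)·(-0.2195) = 1.8293.

Step 4 — take square root: d = √(1.8293) ≈ 1.3525.

d(x, mu) = √(1.8293) ≈ 1.3525


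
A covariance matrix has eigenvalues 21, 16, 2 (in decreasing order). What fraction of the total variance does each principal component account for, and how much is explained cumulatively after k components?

Step 1 — total variance = trace(Sigma) = Σ λ_i = 21 + 16 + 2 = 39.

Step 2 — fraction explained by component i = λ_i / Σ λ:
  PC1: 21/39 = 0.5385
  PC2: 16/39 = 0.4103
  PC3: 2/39 = 0.0513

Step 3 — cumulative fraction after k components = (λ_1 + ... + λ_k) / Σ λ:
  k = 1: 21/39 = 0.5385
  k = 2: (21 + 16)/39 = 37/39 = 0.9487
  k = 3: (21 + 16 + 2)/39 = 39/39 = 1

Summary (fraction, with percent):

explained: PC1 0.5385 (53.85%), PC2 0.4103 (41.03%), PC3 0.0513 (5.13%);  cumulative: 0.5385, 0.9487, 1


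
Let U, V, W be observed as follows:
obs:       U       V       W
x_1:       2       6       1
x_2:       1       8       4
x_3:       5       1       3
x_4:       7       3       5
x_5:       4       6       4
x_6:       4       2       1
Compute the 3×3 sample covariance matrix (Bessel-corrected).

Step 1 — column means:
  mean(U) = (2 + 1 + 5 + 7 + 4 + 4) / 6 = 23/6 = 3.8333
  mean(V) = (6 + 8 + 1 + 3 + 6 + 2) / 6 = 26/6 = 4.3333
  mean(W) = (1 + 4 + 3 + 5 + 4 + 1) / 6 = 18/6 = 3

Step 2 — sample covariance S[i,j] = (1/(n-1)) · Σ_k (x_{k,i} - mean_i) · (x_{k,j} - mean_j), with n-1 = 5.
  S[U,U] = ((-1.8333)·(-1.8333) + (-2.8333)·(-2.8333) + (1.1667)·(1.1667) + (3.1667)·(3.1667) + (0.1667)·(0.1667) + (0.1667)·(0.1667)) / 5 = 22.8333/5 = 4.5667
  S[U,V] = ((-1.8333)·(1.6667) + (-2.8333)·(3.6667) + (1.1667)·(-3.3333) + (3.1667)·(-1.3333) + (0.1667)·(1.6667) + (0.1667)·(-2.3333)) / 5 = -21.6667/5 = -4.3333
  S[U,W] = ((-1.8333)·(-2) + (-2.8333)·(1) + (1.1667)·(0) + (3.1667)·(2) + (0.1667)·(1) + (0.1667)·(-2)) / 5 = 7/5 = 1.4
  S[V,V] = ((1.6667)·(1.6667) + (3.6667)·(3.6667) + (-3.3333)·(-3.3333) + (-1.3333)·(-1.3333) + (1.6667)·(1.6667) + (-2.3333)·(-2.3333)) / 5 = 37.3333/5 = 7.4667
  S[V,W] = ((1.6667)·(-2) + (3.6667)·(1) + (-3.3333)·(0) + (-1.3333)·(2) + (1.6667)·(1) + (-2.3333)·(-2)) / 5 = 4/5 = 0.8
  S[W,W] = ((-2)·(-2) + (1)·(1) + (0)·(0) + (2)·(2) + (1)·(1) + (-2)·(-2)) / 5 = 14/5 = 2.8

S is symmetric (S[j,i] = S[i,j]). Assembling:

S = [[4.5667, -4.3333, 1.4],
 [-4.3333, 7.4667, 0.8],
 [1.4, 0.8, 2.8]]


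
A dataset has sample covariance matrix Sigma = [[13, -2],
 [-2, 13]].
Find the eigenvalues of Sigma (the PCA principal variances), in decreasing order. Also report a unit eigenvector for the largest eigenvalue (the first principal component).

Step 1 — characteristic polynomial of 2×2 Sigma:
  det(Sigma - λI) = λ² - trace · λ + det = 0.
  trace = 13 + 13 = 26, det = 13·13 - (-2)² = 165.
Step 2 — discriminant:
  Δ = trace² - 4·det = 676 - 660 = 16.
Step 3 — eigenvalues:
  λ = (trace ± √Δ)/2 = (26 ± 4)/2,
  λ_1 = 15,  λ_2 = 11.

Step 4 — unit eigenvector for λ_1: solve (Sigma - λ_1 I)v = 0. First row:
  (13 - 15)·v_x + (-2)·v_y = 0, i.e. (-2)·v_x + (-2)·v_y = 0,
  so v ∝ (b, λ_1 - a) = (-2, 2); multiply by -1 so the first entry is positive: u = (2, -2).
  ||u|| = √((2)² + (-2)²) = √(8) ≈ 2.8284,
  v_1 = u/||u|| ≈ (0.7071, -0.7071) (||v_1|| = 1).

λ_1 = 15,  λ_2 = 11;  v_1 ≈ (0.7071, -0.7071)


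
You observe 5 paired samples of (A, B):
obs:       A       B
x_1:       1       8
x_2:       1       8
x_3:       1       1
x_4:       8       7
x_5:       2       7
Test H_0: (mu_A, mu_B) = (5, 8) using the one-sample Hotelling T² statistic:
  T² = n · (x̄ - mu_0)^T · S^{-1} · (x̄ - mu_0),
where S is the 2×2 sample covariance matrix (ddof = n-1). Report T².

Step 1 — sample mean vector:
  mean(A) = (1 + 1 + 1 + 8 + 2) / 5 = 13/5 = 2.6
  mean(B) = (8 + 8 + 1 + 7 + 7) / 5 = 31/5 = 6.2
  x̄ = (2.6, 6.2),  deviation x̄ - mu_0 = (2.6, 6.2) - (5, 8) = (-2.4, -1.8).

Step 2 — sample covariance matrix, S[i,j] = (1/(n-1)) · Σ_k (x_{k,i} - mean_i) · (x_{k,j} - mean_j), divisor n-1 = 4:
  S[A,A] = ((-1.6)·(-1.6) + (-1.6)·(-1.6) + (-1.6)·(-1.6) + (5.4)·(5.4) + (-0.6)·(-0.6)) / 4 = 37.2/4 = 9.3
  S[A,B] = ((-1.6)·(1.8) + (-1.6)·(1.8) + (-1.6)·(-5.2) + (5.4)·(0.8) + (-0.6)·(0.8)) / 4 = 6.4/4 = 1.6
  S[B,B] = ((1.8)·(1.8) + (1.8)·(1.8) + (-5.2)·(-5.2) + (0.8)·(0.8) + (0.8)·(0.8)) / 4 = 34.8/4 = 8.7
  S = [[9.3, 1.6],
 [1.6, 8.7]].

Step 3 — invert S. det(S) = 9.3·8.7 - (1.6)² = 78.35.
  S^{-1} = (1/det) · [[d, -b], [-b, a]] = [[0.111, -0.0204],
 [-0.0204, 0.1187]].

Step 4 — quadratic form (x̄ - mu_0)^T · S^{-1} · (x̄ - mu_0):
  S^{-1} · (x̄ - mu_0) = (-0.2297, -0.1646),
  (x̄ - mu_0)^T · [...] = (-2.4)·(-0.2297) + (-1.8)·(-0.1646) = 0.8477.

Step 5 — scale by n: T² = 5 · 0.8477 = 4.2387.

T² ≈ 4.2387


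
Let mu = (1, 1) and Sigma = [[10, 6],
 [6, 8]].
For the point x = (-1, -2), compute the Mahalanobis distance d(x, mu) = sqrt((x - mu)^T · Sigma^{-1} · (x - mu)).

Step 1 — centre the observation: (x - mu) = (-2, -3).

Step 2 — invert Sigma. det(Sigma) = 10·8 - (6)² = 44.
  Sigma^{-1} = (1/det) · [[d, -b], [-b, a]] = [[0.1818, -0.1364],
 [-0.1364, 0.2273]].

Step 3 — form the quadratic (x - mu)^T · Sigma^{-1} · (x - mu):
  Sigma^{-1} · (x - mu) = (0.0455, -0.4091).
  (x - mu)^T · [Sigma^{-1} · (x - mu)] = (-2)·(0.0455) + (-3)·(-0.4091) = 1.1364.

Step 4 — take square root: d = √(1.1364) ≈ 1.066.

d(x, mu) = √(1.1364) ≈ 1.066


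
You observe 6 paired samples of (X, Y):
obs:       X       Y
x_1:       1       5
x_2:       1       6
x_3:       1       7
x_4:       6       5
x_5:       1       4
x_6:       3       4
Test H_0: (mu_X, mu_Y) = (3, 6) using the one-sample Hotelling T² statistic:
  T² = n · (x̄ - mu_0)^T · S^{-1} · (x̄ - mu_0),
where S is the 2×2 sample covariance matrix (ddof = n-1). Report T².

Step 1 — sample mean vector:
  mean(X) = (1 + 1 + 1 + 6 + 1 + 3) / 6 = 13/6 = 2.1667
  mean(Y) = (5 + 6 + 7 + 5 + 4 + 4) / 6 = 31/6 = 5.1667
  x̄ = (2.1667, 5.1667),  deviation x̄ - mu_0 = (2.1667, 5.1667) - (3, 6) = (-0.8333, -0.8333).

Step 2 — sample covariance matrix, S[i,j] = (1/(n-1)) · Σ_k (x_{k,i} - mean_i) · (x_{k,j} - mean_j), divisor n-1 = 5:
  S[X,X] = ((-1.1667)·(-1.1667) + (-1.1667)·(-1.1667) + (-1.1667)·(-1.1667) + (3.8333)·(3.8333) + (-1.1667)·(-1.1667) + (0.8333)·(0.8333)) / 5 = 20.8333/5 = 4.1667
  S[X,Y] = ((-1.1667)·(-0.1667) + (-1.1667)·(0.8333) + (-1.1667)·(1.8333) + (3.8333)·(-0.1667) + (-1.1667)·(-1.1667) + (0.8333)·(-1.1667)) / 5 = -3.1667/5 = -0.6333
  S[Y,Y] = ((-0.1667)·(-0.1667) + (0.8333)·(0.8333) + (1.8333)·(1.8333) + (-0.1667)·(-0.1667) + (-1.1667)·(-1.1667) + (-1.1667)·(-1.1667)) / 5 = 6.8333/5 = 1.3667
  S = [[4.1667, -0.6333],
 [-0.6333, 1.3667]].

Step 3 — invert S. det(S) = 4.1667·1.3667 - (-0.6333)² = 5.2933.
  S^{-1} = (1/det) · [[d, -b], [-b, a]] = [[0.2582, 0.1196],
 [0.1196, 0.7872]].

Step 4 — quadratic form (x̄ - mu_0)^T · S^{-1} · (x̄ - mu_0):
  S^{-1} · (x̄ - mu_0) = (-0.3149, -0.7557),
  (x̄ - mu_0)^T · [...] = (-0.8333)·(-0.3149) + (-0.8333)·(-0.7557) = 0.8921.

Step 5 — scale by n: T² = 6 · 0.8921 = 5.3526.

T² ≈ 5.3526


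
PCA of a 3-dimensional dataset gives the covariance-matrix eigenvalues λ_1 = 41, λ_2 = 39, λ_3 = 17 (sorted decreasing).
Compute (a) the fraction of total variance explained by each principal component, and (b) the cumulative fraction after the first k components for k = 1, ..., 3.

Step 1 — total variance = trace(Sigma) = Σ λ_i = 41 + 39 + 17 = 97.

Step 2 — fraction explained by component i = λ_i / Σ λ:
  PC1: 41/97 = 0.4227
  PC2: 39/97 = 0.4021
  PC3: 17/97 = 0.1753

Step 3 — cumulative fraction after k components = (λ_1 + ... + λ_k) / Σ λ:
  k = 1: 41/97 = 0.4227
  k = 2: (41 + 39)/97 = 80/97 = 0.8247
  k = 3: (41 + 39 + 17)/97 = 97/97 = 1

Summary (fraction, with percent):

explained: PC1 0.4227 (42.27%), PC2 0.4021 (40.21%), PC3 0.1753 (17.53%);  cumulative: 0.4227, 0.8247, 1


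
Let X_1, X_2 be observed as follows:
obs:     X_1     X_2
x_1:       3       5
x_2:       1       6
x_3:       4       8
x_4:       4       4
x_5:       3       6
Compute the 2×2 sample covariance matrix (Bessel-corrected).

Step 1 — column means:
  mean(X_1) = (3 + 1 + 4 + 4 + 3) / 5 = 15/5 = 3
  mean(X_2) = (5 + 6 + 8 + 4 + 6) / 5 = 29/5 = 5.8

Step 2 — sample covariance S[i,j] = (1/(n-1)) · Σ_k (x_{k,i} - mean_i) · (x_{k,j} - mean_j), with n-1 = 4.
  S[X_1,X_1] = ((0)·(0) + (-2)·(-2) + (1)·(1) + (1)·(1) + (0)·(0)) / 4 = 6/4 = 1.5
  S[X_1,X_2] = ((0)·(-0.8) + (-2)·(0.2) + (1)·(2.2) + (1)·(-1.8) + (0)·(0.2)) / 4 = 0/4 = 0
  S[X_2,X_2] = ((-0.8)·(-0.8) + (0.2)·(0.2) + (2.2)·(2.2) + (-1.8)·(-1.8) + (0.2)·(0.2)) / 4 = 8.8/4 = 2.2

S is symmetric (S[j,i] = S[i,j]). Assembling:

S = [[1.5, 0],
 [0, 2.2]]


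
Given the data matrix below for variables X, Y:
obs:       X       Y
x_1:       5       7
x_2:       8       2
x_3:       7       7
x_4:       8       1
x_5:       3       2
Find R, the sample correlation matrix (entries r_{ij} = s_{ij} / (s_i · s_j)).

Step 1 — column means:
  mean(X) = (5 + 8 + 7 + 8 + 3) / 5 = 31/5 = 6.2
  mean(Y) = (7 + 2 + 7 + 1 + 2) / 5 = 19/5 = 3.8

Step 2 — sample variances and covariances s[i,j] = (1/(n-1)) · Σ_k (x_{k,i} - mean_i) · (x_{k,j} - mean_j), with n-1 = 4:
  s[X,X] = ((-1.2)·(-1.2) + (1.8)·(1.8) + (0.8)·(0.8) + (1.8)·(1.8) + (-3.2)·(-3.2)) / 4 = 18.8/4 = 4.7
  s[X,Y] = ((-1.2)·(3.2) + (1.8)·(-1.8) + (0.8)·(3.2) + (1.8)·(-2.8) + (-3.2)·(-1.8)) / 4 = -3.8/4 = -0.95
  s[Y,Y] = ((3.2)·(3.2) + (-1.8)·(-1.8) + (3.2)·(3.2) + (-2.8)·(-2.8) + (-1.8)·(-1.8)) / 4 = 34.8/4 = 8.7
  Sample standard deviations s_i = √(s[i,i]):
  s(X) = √(4.7) = 2.1679
  s(Y) = √(8.7) = 2.9496

Step 3 — r_{ij} = s_{ij} / (s_i · s_j):
  r[X,X] = 1 (diagonal).
  r[X,Y] = -0.95 / (2.1679 · 2.9496) = -0.95 / 6.3945 = -0.1486
  r[Y,Y] = 1 (diagonal).

R is symmetric with unit diagonal. Assembling:

R = [[1, -0.1486],
 [-0.1486, 1]]


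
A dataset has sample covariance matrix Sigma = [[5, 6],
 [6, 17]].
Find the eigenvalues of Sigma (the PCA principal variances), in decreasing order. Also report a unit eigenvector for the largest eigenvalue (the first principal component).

Step 1 — characteristic polynomial of 2×2 Sigma:
  det(Sigma - λI) = λ² - trace · λ + det = 0.
  trace = 5 + 17 = 22, det = 5·17 - (6)² = 49.
Step 2 — discriminant:
  Δ = trace² - 4·det = 484 - 196 = 288.
Step 3 — eigenvalues:
  λ = (trace ± √Δ)/2 = (22 ± 16.9706)/2,
  λ_1 = 19.4853,  λ_2 = 2.5147.

Step 4 — unit eigenvector for λ_1: solve (Sigma - λ_1 I)v = 0. First row:
  (5 - 19.4853)·v_x + (6)·v_y = 0, i.e. (-14.4853)·v_x + (6)·v_y = 0,
  so v ∝ (b, λ_1 - a) = (6, 14.4853) = u.
  ||u|| = √((6)² + (14.4853)²) = √(245.8234) ≈ 15.6788,
  v_1 = u/||u|| ≈ (0.3827, 0.9239) (||v_1|| = 1).

λ_1 = 19.4853,  λ_2 = 2.5147;  v_1 ≈ (0.3827, 0.9239)


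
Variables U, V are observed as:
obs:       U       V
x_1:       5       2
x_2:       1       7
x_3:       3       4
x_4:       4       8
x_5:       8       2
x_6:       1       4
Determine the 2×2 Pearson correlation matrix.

Step 1 — column means:
  mean(U) = (5 + 1 + 3 + 4 + 8 + 1) / 6 = 22/6 = 3.6667
  mean(V) = (2 + 7 + 4 + 8 + 2 + 4) / 6 = 27/6 = 4.5

Step 2 — sample variances and covariances s[i,j] = (1/(n-1)) · Σ_k (x_{k,i} - mean_i) · (x_{k,j} - mean_j), with n-1 = 5:
  s[U,U] = ((1.3333)·(1.3333) + (-2.6667)·(-2.6667) + (-0.6667)·(-0.6667) + (0.3333)·(0.3333) + (4.3333)·(4.3333) + (-2.6667)·(-2.6667)) / 5 = 35.3333/5 = 7.0667
  s[U,V] = ((1.3333)·(-2.5) + (-2.6667)·(2.5) + (-0.6667)·(-0.5) + (0.3333)·(3.5) + (4.3333)·(-2.5) + (-2.6667)·(-0.5)) / 5 = -18/5 = -3.6
  s[V,V] = ((-2.5)·(-2.5) + (2.5)·(2.5) + (-0.5)·(-0.5) + (3.5)·(3.5) + (-2.5)·(-2.5) + (-0.5)·(-0.5)) / 5 = 31.5/5 = 6.3
  Sample standard deviations s_i = √(s[i,i]):
  s(U) = √(7.0667) = 2.6583
  s(V) = √(6.3) = 2.51

Step 3 — r_{ij} = s_{ij} / (s_i · s_j):
  r[U,U] = 1 (diagonal).
  r[U,V] = -3.6 / (2.6583 · 2.51) = -3.6 / 6.6723 = -0.5395
  r[V,V] = 1 (diagonal).

R is symmetric with unit diagonal. Assembling:

R = [[1, -0.5395],
 [-0.5395, 1]]


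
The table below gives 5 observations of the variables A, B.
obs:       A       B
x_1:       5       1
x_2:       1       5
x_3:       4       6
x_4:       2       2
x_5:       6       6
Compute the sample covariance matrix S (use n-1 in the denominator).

Step 1 — column means:
  mean(A) = (5 + 1 + 4 + 2 + 6) / 5 = 18/5 = 3.6
  mean(B) = (1 + 5 + 6 + 2 + 6) / 5 = 20/5 = 4

Step 2 — sample covariance S[i,j] = (1/(n-1)) · Σ_k (x_{k,i} - mean_i) · (x_{k,j} - mean_j), with n-1 = 4.
  S[A,A] = ((1.4)·(1.4) + (-2.6)·(-2.6) + (0.4)·(0.4) + (-1.6)·(-1.6) + (2.4)·(2.4)) / 4 = 17.2/4 = 4.3
  S[A,B] = ((1.4)·(-3) + (-2.6)·(1) + (0.4)·(2) + (-1.6)·(-2) + (2.4)·(2)) / 4 = 2/4 = 0.5
  S[B,B] = ((-3)·(-3) + (1)·(1) + (2)·(2) + (-2)·(-2) + (2)·(2)) / 4 = 22/4 = 5.5

S is symmetric (S[j,i] = S[i,j]). Assembling:

S = [[4.3, 0.5],
 [0.5, 5.5]]


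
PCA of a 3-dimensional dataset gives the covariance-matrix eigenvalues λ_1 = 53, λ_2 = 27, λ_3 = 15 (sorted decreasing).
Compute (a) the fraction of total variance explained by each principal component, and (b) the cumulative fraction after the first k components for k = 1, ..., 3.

Step 1 — total variance = trace(Sigma) = Σ λ_i = 53 + 27 + 15 = 95.

Step 2 — fraction explained by component i = λ_i / Σ λ:
  PC1: 53/95 = 0.5579
  PC2: 27/95 = 0.2842
  PC3: 15/95 = 0.1579

Step 3 — cumulative fraction after k components = (λ_1 + ... + λ_k) / Σ λ:
  k = 1: 53/95 = 0.5579
  k = 2: (53 + 27)/95 = 80/95 = 0.8421
  k = 3: (53 + 27 + 15)/95 = 95/95 = 1

Summary (fraction, with percent):

explained: PC1 0.5579 (55.79%), PC2 0.2842 (28.42%), PC3 0.1579 (15.79%);  cumulative: 0.5579, 0.8421, 1


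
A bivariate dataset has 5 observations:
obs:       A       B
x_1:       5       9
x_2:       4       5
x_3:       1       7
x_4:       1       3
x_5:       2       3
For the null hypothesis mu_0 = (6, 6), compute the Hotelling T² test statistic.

Step 1 — sample mean vector:
  mean(A) = (5 + 4 + 1 + 1 + 2) / 5 = 13/5 = 2.6
  mean(B) = (9 + 5 + 7 + 3 + 3) / 5 = 27/5 = 5.4
  x̄ = (2.6, 5.4),  deviation x̄ - mu_0 = (2.6, 5.4) - (6, 6) = (-3.4, -0.6).

Step 2 — sample covariance matrix, S[i,j] = (1/(n-1)) · Σ_k (x_{k,i} - mean_i) · (x_{k,j} - mean_j), divisor n-1 = 4:
  S[A,A] = ((2.4)·(2.4) + (1.4)·(1.4) + (-1.6)·(-1.6) + (-1.6)·(-1.6) + (-0.6)·(-0.6)) / 4 = 13.2/4 = 3.3
  S[A,B] = ((2.4)·(3.6) + (1.4)·(-0.4) + (-1.6)·(1.6) + (-1.6)·(-2.4) + (-0.6)·(-2.4)) / 4 = 10.8/4 = 2.7
  S[B,B] = ((3.6)·(3.6) + (-0.4)·(-0.4) + (1.6)·(1.6) + (-2.4)·(-2.4) + (-2.4)·(-2.4)) / 4 = 27.2/4 = 6.8
  S = [[3.3, 2.7],
 [2.7, 6.8]].

Step 3 — invert S. det(S) = 3.3·6.8 - (2.7)² = 15.15.
  S^{-1} = (1/det) · [[d, -b], [-b, a]] = [[0.4488, -0.1782],
 [-0.1782, 0.2178]].

Step 4 — quadratic form (x̄ - mu_0)^T · S^{-1} · (x̄ - mu_0):
  S^{-1} · (x̄ - mu_0) = (-1.4191, 0.4752),
  (x̄ - mu_0)^T · [...] = (-3.4)·(-1.4191) + (-0.6)·(0.4752) = 4.5399.

Step 5 — scale by n: T² = 5 · 4.5399 = 22.6997.

T² ≈ 22.6997


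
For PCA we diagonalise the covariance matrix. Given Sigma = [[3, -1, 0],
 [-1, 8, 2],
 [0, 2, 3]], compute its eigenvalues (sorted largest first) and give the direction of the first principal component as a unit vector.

Step 1 — characteristic polynomial p(λ) = det(λI - Sigma) = λ³ - tr·λ² + c_1·λ - det, where tr = trace, c_1 = sum of the principal 2×2 minors, det = det(Sigma):
  tr = 3 + 8 + 3 = 14,
  c_1 = (3·8 - (-1)²) + (3·3 - (0)²) + (8·3 - (2)²) = 23 + 9 + 20 = 52,
  det = 3·(8·3 - (2)²) - (-1)·((-1)·3 - (2)·(0)) + (0)·((-1)·(2) - 8·(0)) = 3·(20) - (-1)·(-3) + (0)·(-2) = 57.
  So p(λ) = λ³ - 14λ² + 52λ - 57.
Step 2 — look for an integer root (rational root theorem: any rational root is an integer divisor of 57). Testing λ = 3:
  p(3) = 27 - 126 + 156 - 57 = 0  ✓
  Dividing out (λ - 3): p(λ) = (λ - 3)(λ² - 11λ + 19).
Step 3 — remaining eigenvalues from the quadratic λ² - 11λ + 19 = 0:
  Δ = 11² - 4·19 = 121 - 76 = 45,  λ = (11 ± √45)/2 = (11 ± 6.7082)/2 ≈ 8.8541 or 2.1459.
  Sorted: λ_1 = 8.8541,  λ_2 = 3,  λ_3 = 2.1459  (check: sum = 14 = tr ✓).

Step 4 — unit eigenvector for λ_1 ≈ 8.8541: v spans the null space of (Sigma - λ_1 I), whose rows are
  r_1 = (-5.8541, -1, 0),  r_2 = (-1, -0.8541, 2),  r_3 = (0, 2, -5.8541).
  v is orthogonal to every row, so take v ∝ r_1 × r_2 = ((-1)·(2) - (0)·(-0.8541), (0)·(-1) - (-5.8541)·(2), (-5.8541)·(-0.8541) - (-1)·(-1)) ≈ (-2, 11.7082, 4).
  Rescale (multiply by -1 so the first nonzero entry is positive): u = (2, -11.7082, -4).
  ||u|| = √((2)² + (-11.7082)² + (-4)²) = √(157.082) ≈ 12.5332,  v_1 = u/||u|| ≈ (0.1596, -0.9342, -0.3192) (||v_1|| = 1).

λ_1 = 8.8541,  λ_2 = 3,  λ_3 = 2.1459;  v_1 ≈ (0.1596, -0.9342, -0.3192)


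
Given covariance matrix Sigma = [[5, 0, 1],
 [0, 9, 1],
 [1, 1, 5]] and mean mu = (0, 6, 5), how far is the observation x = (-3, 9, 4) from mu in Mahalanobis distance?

Step 1 — centre the observation: (x - mu) = (-3, 3, -1).

Step 2 — invert Sigma (cofactor / det for 3×3, or solve directly):
  Sigma^{-1} = [[0.2085, 0.0047, -0.0427],
 [0.0047, 0.1137, -0.0237],
 [-0.0427, -0.0237, 0.2133]].

Step 3 — form the quadratic (x - mu)^T · Sigma^{-1} · (x - mu):
  Sigma^{-1} · (x - mu) = (-0.5687, 0.3507, -0.1564).
  (x - mu)^T · [Sigma^{-1} · (x - mu)] = (-3)·(-0.5687) + (3)·(0.3507) + (-1)·(-0.1564) = 2.9147.

Step 4 — take square root: d = √(2.9147) ≈ 1.7072.

d(x, mu) = √(2.9147) ≈ 1.7072


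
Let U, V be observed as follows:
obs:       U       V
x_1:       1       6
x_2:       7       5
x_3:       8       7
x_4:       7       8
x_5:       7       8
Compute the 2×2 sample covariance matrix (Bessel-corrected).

Step 1 — column means:
  mean(U) = (1 + 7 + 8 + 7 + 7) / 5 = 30/5 = 6
  mean(V) = (6 + 5 + 7 + 8 + 8) / 5 = 34/5 = 6.8

Step 2 — sample covariance S[i,j] = (1/(n-1)) · Σ_k (x_{k,i} - mean_i) · (x_{k,j} - mean_j), with n-1 = 4.
  S[U,U] = ((-5)·(-5) + (1)·(1) + (2)·(2) + (1)·(1) + (1)·(1)) / 4 = 32/4 = 8
  S[U,V] = ((-5)·(-0.8) + (1)·(-1.8) + (2)·(0.2) + (1)·(1.2) + (1)·(1.2)) / 4 = 5/4 = 1.25
  S[V,V] = ((-0.8)·(-0.8) + (-1.8)·(-1.8) + (0.2)·(0.2) + (1.2)·(1.2) + (1.2)·(1.2)) / 4 = 6.8/4 = 1.7

S is symmetric (S[j,i] = S[i,j]). Assembling:

S = [[8, 1.25],
 [1.25, 1.7]]


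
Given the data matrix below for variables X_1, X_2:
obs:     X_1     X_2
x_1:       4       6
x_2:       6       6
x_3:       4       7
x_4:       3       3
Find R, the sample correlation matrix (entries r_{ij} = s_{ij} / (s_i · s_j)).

Step 1 — column means:
  mean(X_1) = (4 + 6 + 4 + 3) / 4 = 17/4 = 4.25
  mean(X_2) = (6 + 6 + 7 + 3) / 4 = 22/4 = 5.5

Step 2 — sample variances and covariances s[i,j] = (1/(n-1)) · Σ_k (x_{k,i} - mean_i) · (x_{k,j} - mean_j), with n-1 = 3:
  s[X_1,X_1] = ((-0.25)·(-0.25) + (1.75)·(1.75) + (-0.25)·(-0.25) + (-1.25)·(-1.25)) / 3 = 4.75/3 = 1.5833
  s[X_1,X_2] = ((-0.25)·(0.5) + (1.75)·(0.5) + (-0.25)·(1.5) + (-1.25)·(-2.5)) / 3 = 3.5/3 = 1.1667
  s[X_2,X_2] = ((0.5)·(0.5) + (0.5)·(0.5) + (1.5)·(1.5) + (-2.5)·(-2.5)) / 3 = 9/3 = 3
  Sample standard deviations s_i = √(s[i,i]):
  s(X_1) = √(1.5833) = 1.2583
  s(X_2) = √(3) = 1.7321

Step 3 — r_{ij} = s_{ij} / (s_i · s_j):
  r[X_1,X_1] = 1 (diagonal).
  r[X_1,X_2] = 1.1667 / (1.2583 · 1.7321) = 1.1667 / 2.1794 = 0.5353
  r[X_2,X_2] = 1 (diagonal).

R is symmetric with unit diagonal. Assembling:

R = [[1, 0.5353],
 [0.5353, 1]]


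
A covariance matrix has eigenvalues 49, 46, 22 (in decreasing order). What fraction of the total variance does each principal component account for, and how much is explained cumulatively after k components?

Step 1 — total variance = trace(Sigma) = Σ λ_i = 49 + 46 + 22 = 117.

Step 2 — fraction explained by component i = λ_i / Σ λ:
  PC1: 49/117 = 0.4188
  PC2: 46/117 = 0.3932
  PC3: 22/117 = 0.188

Step 3 — cumulative fraction after k components = (λ_1 + ... + λ_k) / Σ λ:
  k = 1: 49/117 = 0.4188
  k = 2: (49 + 46)/117 = 95/117 = 0.812
  k = 3: (49 + 46 + 22)/117 = 117/117 = 1

Summary (fraction, with percent):

explained: PC1 0.4188 (41.88%), PC2 0.3932 (39.32%), PC3 0.188 (18.8%);  cumulative: 0.4188, 0.812, 1


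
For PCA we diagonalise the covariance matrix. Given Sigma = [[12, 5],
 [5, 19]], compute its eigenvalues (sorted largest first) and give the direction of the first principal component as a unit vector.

Step 1 — characteristic polynomial of 2×2 Sigma:
  det(Sigma - λI) = λ² - trace · λ + det = 0.
  trace = 12 + 19 = 31, det = 12·19 - (5)² = 203.
Step 2 — discriminant:
  Δ = trace² - 4·det = 961 - 812 = 149.
Step 3 — eigenvalues:
  λ = (trace ± √Δ)/2 = (31 ± 12.2066)/2,
  λ_1 = 21.6033,  λ_2 = 9.3967.

Step 4 — unit eigenvector for λ_1: solve (Sigma - λ_1 I)v = 0. First row:
  (12 - 21.6033)·v_x + (5)·v_y = 0, i.e. (-9.6033)·v_x + (5)·v_y = 0,
  so v ∝ (b, λ_1 - a) = (5, 9.6033) = u.
  ||u|| = √((5)² + (9.6033)²) = √(117.2229) ≈ 10.827,
  v_1 = u/||u|| ≈ (0.4618, 0.887) (||v_1|| = 1).

λ_1 = 21.6033,  λ_2 = 9.3967;  v_1 ≈ (0.4618, 0.887)


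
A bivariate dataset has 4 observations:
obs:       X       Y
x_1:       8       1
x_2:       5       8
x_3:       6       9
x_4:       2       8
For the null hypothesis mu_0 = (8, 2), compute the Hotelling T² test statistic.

Step 1 — sample mean vector:
  mean(X) = (8 + 5 + 6 + 2) / 4 = 21/4 = 5.25
  mean(Y) = (1 + 8 + 9 + 8) / 4 = 26/4 = 6.5
  x̄ = (5.25, 6.5),  deviation x̄ - mu_0 = (5.25, 6.5) - (8, 2) = (-2.75, 4.5).

Step 2 — sample covariance matrix, S[i,j] = (1/(n-1)) · Σ_k (x_{k,i} - mean_i) · (x_{k,j} - mean_j), divisor n-1 = 3:
  S[X,X] = ((2.75)·(2.75) + (-0.25)·(-0.25) + (0.75)·(0.75) + (-3.25)·(-3.25)) / 3 = 18.75/3 = 6.25
  S[X,Y] = ((2.75)·(-5.5) + (-0.25)·(1.5) + (0.75)·(2.5) + (-3.25)·(1.5)) / 3 = -18.5/3 = -6.1667
  S[Y,Y] = ((-5.5)·(-5.5) + (1.5)·(1.5) + (2.5)·(2.5) + (1.5)·(1.5)) / 3 = 41/3 = 13.6667
  S = [[6.25, -6.1667],
 [-6.1667, 13.6667]].

Step 3 — invert S. det(S) = 6.25·13.6667 - (-6.1667)² = 47.3889.
  S^{-1} = (1/det) · [[d, -b], [-b, a]] = [[0.2884, 0.1301],
 [0.1301, 0.1319]].

Step 4 — quadratic form (x̄ - mu_0)^T · S^{-1} · (x̄ - mu_0):
  S^{-1} · (x̄ - mu_0) = (-0.2075, 0.2356),
  (x̄ - mu_0)^T · [...] = (-2.75)·(-0.2075) + (4.5)·(0.2356) = 1.631.

Step 5 — scale by n: T² = 4 · 1.631 = 6.524.

T² ≈ 6.524


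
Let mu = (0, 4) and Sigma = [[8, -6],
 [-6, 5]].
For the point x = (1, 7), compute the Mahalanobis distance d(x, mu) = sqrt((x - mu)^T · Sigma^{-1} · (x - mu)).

Step 1 — centre the observation: (x - mu) = (1, 3).

Step 2 — invert Sigma. det(Sigma) = 8·5 - (-6)² = 4.
  Sigma^{-1} = (1/det) · [[d, -b], [-b, a]] = [[1.25, 1.5],
 [1.5, 2]].

Step 3 — form the quadratic (x - mu)^T · Sigma^{-1} · (x - mu):
  Sigma^{-1} · (x - mu) = (5.75, 7.5).
  (x - mu)^T · [Sigma^{-1} · (x - mu)] = (1)·(5.75) + (3)·(7.5) = 28.25.

Step 4 — take square root: d = √(28.25) ≈ 5.3151.

d(x, mu) = √(28.25) ≈ 5.3151


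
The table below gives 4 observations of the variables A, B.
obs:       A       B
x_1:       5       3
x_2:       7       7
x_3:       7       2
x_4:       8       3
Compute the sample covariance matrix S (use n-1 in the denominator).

Step 1 — column means:
  mean(A) = (5 + 7 + 7 + 8) / 4 = 27/4 = 6.75
  mean(B) = (3 + 7 + 2 + 3) / 4 = 15/4 = 3.75

Step 2 — sample covariance S[i,j] = (1/(n-1)) · Σ_k (x_{k,i} - mean_i) · (x_{k,j} - mean_j), with n-1 = 3.
  S[A,A] = ((-1.75)·(-1.75) + (0.25)·(0.25) + (0.25)·(0.25) + (1.25)·(1.25)) / 3 = 4.75/3 = 1.5833
  S[A,B] = ((-1.75)·(-0.75) + (0.25)·(3.25) + (0.25)·(-1.75) + (1.25)·(-0.75)) / 3 = 0.75/3 = 0.25
  S[B,B] = ((-0.75)·(-0.75) + (3.25)·(3.25) + (-1.75)·(-1.75) + (-0.75)·(-0.75)) / 3 = 14.75/3 = 4.9167

S is symmetric (S[j,i] = S[i,j]). Assembling:

S = [[1.5833, 0.25],
 [0.25, 4.9167]]


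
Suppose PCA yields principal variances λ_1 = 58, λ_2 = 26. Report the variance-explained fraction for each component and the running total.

Step 1 — total variance = trace(Sigma) = Σ λ_i = 58 + 26 = 84.

Step 2 — fraction explained by component i = λ_i / Σ λ:
  PC1: 58/84 = 0.6905
  PC2: 26/84 = 0.3095

Step 3 — cumulative fraction after k components = (λ_1 + ... + λ_k) / Σ λ:
  k = 1: 58/84 = 0.6905
  k = 2: (58 + 26)/84 = 84/84 = 1

Summary (fraction, with percent):

explained: PC1 0.6905 (69.05%), PC2 0.3095 (30.95%);  cumulative: 0.6905, 1


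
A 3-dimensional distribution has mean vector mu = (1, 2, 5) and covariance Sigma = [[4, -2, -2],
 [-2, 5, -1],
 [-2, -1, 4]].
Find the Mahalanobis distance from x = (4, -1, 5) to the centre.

Step 1 — centre the observation: (x - mu) = (3, -3, 0).

Step 2 — invert Sigma (cofactor / det for 3×3, or solve directly):
  Sigma^{-1} = [[0.5938, 0.3125, 0.375],
 [0.3125, 0.375, 0.25],
 [0.375, 0.25, 0.5]].

Step 3 — form the quadratic (x - mu)^T · Sigma^{-1} · (x - mu):
  Sigma^{-1} · (x - mu) = (0.8438, -0.1875, 0.375).
  (x - mu)^T · [Sigma^{-1} · (x - mu)] = (3)·(0.8438) + (-3)·(-0.1875) + (0)·(0.375) = 3.0938.

Step 4 — take square root: d = √(3.0938) ≈ 1.7589.

d(x, mu) = √(3.0938) ≈ 1.7589


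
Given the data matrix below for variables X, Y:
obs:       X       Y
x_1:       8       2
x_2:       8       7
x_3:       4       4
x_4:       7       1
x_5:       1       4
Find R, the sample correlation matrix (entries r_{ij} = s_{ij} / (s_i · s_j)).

Step 1 — column means:
  mean(X) = (8 + 8 + 4 + 7 + 1) / 5 = 28/5 = 5.6
  mean(Y) = (2 + 7 + 4 + 1 + 4) / 5 = 18/5 = 3.6

Step 2 — sample variances and covariances s[i,j] = (1/(n-1)) · Σ_k (x_{k,i} - mean_i) · (x_{k,j} - mean_j), with n-1 = 4:
  s[X,X] = ((2.4)·(2.4) + (2.4)·(2.4) + (-1.6)·(-1.6) + (1.4)·(1.4) + (-4.6)·(-4.6)) / 4 = 37.2/4 = 9.3
  s[X,Y] = ((2.4)·(-1.6) + (2.4)·(3.4) + (-1.6)·(0.4) + (1.4)·(-2.6) + (-4.6)·(0.4)) / 4 = -1.8/4 = -0.45
  s[Y,Y] = ((-1.6)·(-1.6) + (3.4)·(3.4) + (0.4)·(0.4) + (-2.6)·(-2.6) + (0.4)·(0.4)) / 4 = 21.2/4 = 5.3
  Sample standard deviations s_i = √(s[i,i]):
  s(X) = √(9.3) = 3.0496
  s(Y) = √(5.3) = 2.3022

Step 3 — r_{ij} = s_{ij} / (s_i · s_j):
  r[X,X] = 1 (diagonal).
  r[X,Y] = -0.45 / (3.0496 · 2.3022) = -0.45 / 7.0207 = -0.0641
  r[Y,Y] = 1 (diagonal).

R is symmetric with unit diagonal. Assembling:

R = [[1, -0.0641],
 [-0.0641, 1]]


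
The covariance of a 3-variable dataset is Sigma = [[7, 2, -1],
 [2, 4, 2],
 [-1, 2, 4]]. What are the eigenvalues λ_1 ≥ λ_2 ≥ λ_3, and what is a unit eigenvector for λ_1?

Step 1 — characteristic polynomial p(λ) = det(λI - Sigma) = λ³ - tr·λ² + c_1·λ - det, where tr = trace, c_1 = sum of the principal 2×2 minors, det = det(Sigma):
  tr = 7 + 4 + 4 = 15,
  c_1 = (7·4 - (2)²) + (7·4 - (-1)²) + (4·4 - (2)²) = 24 + 27 + 12 = 63,
  det = 7·(4·4 - (2)²) - (2)·((2)·4 - (2)·(-1)) + (-1)·((2)·(2) - 4·(-1)) = 7·(12) - (2)·(10) + (-1)·(8) = 56.
  So p(λ) = λ³ - 15λ² + 63λ - 56.
Step 2 — look for an integer root (rational root theorem: any rational root is an integer divisor of 56). Testing λ = 8:
  p(8) = 512 - 960 + 504 - 56 = 0  ✓
  Dividing out (λ - 8): p(λ) = (λ - 8)(λ² - 7λ + 7).
Step 3 — remaining eigenvalues from the quadratic λ² - 7λ + 7 = 0:
  Δ = 7² - 4·7 = 49 - 28 = 21,  λ = (7 ± √21)/2 = (7 ± 4.5826)/2 ≈ 5.7913 or 1.2087.
  Sorted: λ_1 = 8,  λ_2 = 5.7913,  λ_3 = 1.2087  (check: sum = 15 = tr ✓).

Step 4 — unit eigenvector for λ_1 = 8: v spans the null space of (Sigma - λ_1 I), whose rows are
  r_1 = (-1, 2, -1),  r_2 = (2, -4, 2),  r_3 = (-1, 2, -4).
  v is orthogonal to every row, so take v ∝ r_1 × r_3 = ((2)·(-4) - (-1)·(2), (-1)·(-1) - (-1)·(-4), (-1)·(2) - (2)·(-1)) = (-6, -3, 0).
  Rescale (divide by 3; multiply by -1 so the first nonzero entry is positive): u = (2, 1, 0).
  ||u|| = √((2)² + (1)² + (0)²) = √(5) ≈ 2.2361,  v_1 = u/||u|| ≈ (0.8944, 0.4472, 0) (||v_1|| = 1).

λ_1 = 8,  λ_2 = 5.7913,  λ_3 = 1.2087;  v_1 ≈ (0.8944, 0.4472, 0)


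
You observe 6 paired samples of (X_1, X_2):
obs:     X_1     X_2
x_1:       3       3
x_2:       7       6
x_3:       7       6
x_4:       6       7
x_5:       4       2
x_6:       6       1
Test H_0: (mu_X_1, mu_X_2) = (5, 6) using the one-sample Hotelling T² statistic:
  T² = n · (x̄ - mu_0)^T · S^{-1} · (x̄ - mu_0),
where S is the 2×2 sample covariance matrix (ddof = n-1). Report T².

Step 1 — sample mean vector:
  mean(X_1) = (3 + 7 + 7 + 6 + 4 + 6) / 6 = 33/6 = 5.5
  mean(X_2) = (3 + 6 + 6 + 7 + 2 + 1) / 6 = 25/6 = 4.1667
  x̄ = (5.5, 4.1667),  deviation x̄ - mu_0 = (5.5, 4.1667) - (5, 6) = (0.5, -1.8333).

Step 2 — sample covariance matrix, S[i,j] = (1/(n-1)) · Σ_k (x_{k,i} - mean_i) · (x_{k,j} - mean_j), divisor n-1 = 5:
  S[X_1,X_1] = ((-2.5)·(-2.5) + (1.5)·(1.5) + (1.5)·(1.5) + (0.5)·(0.5) + (-1.5)·(-1.5) + (0.5)·(0.5)) / 5 = 13.5/5 = 2.7
  S[X_1,X_2] = ((-2.5)·(-1.1667) + (1.5)·(1.8333) + (1.5)·(1.8333) + (0.5)·(2.8333) + (-1.5)·(-2.1667) + (0.5)·(-3.1667)) / 5 = 11.5/5 = 2.3
  S[X_2,X_2] = ((-1.1667)·(-1.1667) + (1.8333)·(1.8333) + (1.8333)·(1.8333) + (2.8333)·(2.8333) + (-2.1667)·(-2.1667) + (-3.1667)·(-3.1667)) / 5 = 30.8333/5 = 6.1667
  S = [[2.7, 2.3],
 [2.3, 6.1667]].

Step 3 — invert S. det(S) = 2.7·6.1667 - (2.3)² = 11.36.
  S^{-1} = (1/det) · [[d, -b], [-b, a]] = [[0.5428, -0.2025],
 [-0.2025, 0.2377]].

Step 4 — quadratic form (x̄ - mu_0)^T · S^{-1} · (x̄ - mu_0):
  S^{-1} · (x̄ - mu_0) = (0.6426, -0.537),
  (x̄ - mu_0)^T · [...] = (0.5)·(0.6426) + (-1.8333)·(-0.537) = 1.3058.

Step 5 — scale by n: T² = 6 · 1.3058 = 7.8345.

T² ≈ 7.8345


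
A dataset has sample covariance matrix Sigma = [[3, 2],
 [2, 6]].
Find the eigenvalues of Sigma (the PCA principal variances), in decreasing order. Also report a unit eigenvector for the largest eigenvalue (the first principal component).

Step 1 — characteristic polynomial of 2×2 Sigma:
  det(Sigma - λI) = λ² - trace · λ + det = 0.
  trace = 3 + 6 = 9, det = 3·6 - (2)² = 14.
Step 2 — discriminant:
  Δ = trace² - 4·det = 81 - 56 = 25.
Step 3 — eigenvalues:
  λ = (trace ± √Δ)/2 = (9 ± 5)/2,
  λ_1 = 7,  λ_2 = 2.

Step 4 — unit eigenvector for λ_1: solve (Sigma - λ_1 I)v = 0. First row:
  (3 - 7)·v_x + (2)·v_y = 0, i.e. (-4)·v_x + (2)·v_y = 0,
  so v ∝ (b, λ_1 - a) = (2, 4) = u.
  ||u|| = √((2)² + (4)²) = √(20) ≈ 4.4721,
  v_1 = u/||u|| ≈ (0.4472, 0.8944) (||v_1|| = 1).

λ_1 = 7,  λ_2 = 2;  v_1 ≈ (0.4472, 0.8944)
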